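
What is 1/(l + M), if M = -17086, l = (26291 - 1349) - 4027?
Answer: 1/3829 ≈ 0.00026116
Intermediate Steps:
l = 20915 (l = 24942 - 4027 = 20915)
1/(l + M) = 1/(20915 - 17086) = 1/3829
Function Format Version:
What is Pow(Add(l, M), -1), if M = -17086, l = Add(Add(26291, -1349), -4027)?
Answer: Rational(1, 3829) ≈ 0.00026116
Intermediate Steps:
l = 20915 (l = Add(24942, -4027) = 20915)
Pow(Add(l, M), -1) = Pow(Add(20915, -17086), -1) = Pow(3829, -1) = Rational(1, 3829)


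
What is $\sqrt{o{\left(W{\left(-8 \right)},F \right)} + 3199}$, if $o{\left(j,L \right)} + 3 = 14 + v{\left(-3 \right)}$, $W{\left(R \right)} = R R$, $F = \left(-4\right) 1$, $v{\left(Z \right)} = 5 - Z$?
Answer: $\sqrt{3218} \approx 56.727$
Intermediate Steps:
$F = -4$
$W{\left(R \right)} = R^{2}$
$o{\left(j,L \right)} = 19$ ($o{\left(j,L \right)} = -3 + \left(14 + \left(5 - -3\right)\right) = -3 + \left(14 + \left(5 + 3\right)\right) = -3 + \left(14 + 8\right) = -3 + 22 = 19$)
$\sqrt{o{\left(W{\left(-8 \right)},F \right)} + 3199} = \sqrt{19 + 3199} = \sqrt{3218}$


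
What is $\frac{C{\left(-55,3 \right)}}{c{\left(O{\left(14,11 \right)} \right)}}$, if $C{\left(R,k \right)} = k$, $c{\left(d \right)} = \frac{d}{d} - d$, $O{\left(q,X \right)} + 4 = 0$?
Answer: $\frac{3}{5} \approx 0.6$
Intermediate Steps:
$O{\left(q,X \right)} = -4$ ($O{\left(q,X \right)} = -4 + 0 = -4$)
$c{\left(d \right)} = 1 - d$
$\frac{C{\left(-55,3 \right)}}{c{\left(O{\left(14,11 \right)} \right)}} = \frac{3}{1 - -4} = \frac{3}{1 + 4} = \frac{3}{5}$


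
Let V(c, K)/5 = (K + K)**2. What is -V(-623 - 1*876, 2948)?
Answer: -173814080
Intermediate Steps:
V(c, K) = 20*K**2 (V(c, K) = 5*(K + K)**2 = 5*(2*K)**2 = 5*(4*K**2) = 20*K**2)
-V(-623 - 1*876, 2948) = -20*2948**2 = -20*8690704 = -1*173814080 = -173814080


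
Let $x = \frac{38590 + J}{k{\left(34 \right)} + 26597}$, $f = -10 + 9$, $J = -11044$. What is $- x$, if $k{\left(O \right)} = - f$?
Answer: $- \frac{4591}{4433} \approx -1.0356$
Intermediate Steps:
$f = -1$
$k{\left(O \right)} = 1$ ($k{\left(O \right)} = \left(-1\right) \left(-1\right) = 1$)
$x = \frac{4591}{4433}$ ($x = \frac{38590 - 11044}{1 + 26597} = \frac{27546}{26598} = 27546 \cdot \frac{1}{26598} = \frac{4591}{4433} \approx 1.0356$)
$- x = \left(-1\right) \frac{4591}{4433} = - \frac{4591}{4433}$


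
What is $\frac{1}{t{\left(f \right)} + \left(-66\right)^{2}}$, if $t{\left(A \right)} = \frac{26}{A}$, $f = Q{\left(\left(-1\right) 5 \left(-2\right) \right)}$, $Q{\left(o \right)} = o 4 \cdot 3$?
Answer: $\frac{60}{261373} \approx 0.00022956$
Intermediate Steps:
$Q{\left(o \right)} = 12 o$ ($Q{\left(o \right)} = 4 o 3 = 12 o$)
$f = 120$ ($f = 12 \left(-1\right) 5 \left(-2\right) = 12 \left(\left(-5\right) \left(-2\right)\right) = 12 \cdot 10 = 120$)
$\frac{1}{t{\left(f \right)} + \left(-66\right)^{2}} = \frac{1}{\frac{26}{120} + \left(-66\right)^{2}} = \frac{1}{26 \cdot \frac{1}{120} + 4356} = \frac{1}{\frac{13}{60} + 4356} = \frac{1}{\frac{261373}{60}} = \frac{60}{261373}$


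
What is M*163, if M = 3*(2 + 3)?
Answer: 2445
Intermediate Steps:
M = 15 (M = 3*5 = 15)
M*163 = 15*163 = 2445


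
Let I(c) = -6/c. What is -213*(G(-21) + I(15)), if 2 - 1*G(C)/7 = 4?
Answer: 15336/5 ≈ 3067.2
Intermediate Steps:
G(C) = -14 (G(C) = 14 - 7*4 = 14 - 28 = -14)
-213*(G(-21) + I(15)) = -213*(-14 - 6/15) = -213*(-14 - 6*1/15) = -213*(-14 - ⅖) = -213*(-72/5) = 15336/5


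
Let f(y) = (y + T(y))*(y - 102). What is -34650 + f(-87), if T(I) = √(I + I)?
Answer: -18207 - 189*I*√174 ≈ -18207.0 - 2493.1*I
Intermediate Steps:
T(I) = √2*√I (T(I) = √(2*I) = √2*√I)
f(y) = (-102 + y)*(y + √2*√y) (f(y) = (y + √2*√y)*(y - 102) = (y + √2*√y)*(-102 + y) = (-102 + y)*(y + √2*√y))
-34650 + f(-87) = -34650 + ((-87)² - 102*(-87) + √2*(-87)^(3/2) - 102*√2*√(-87)) = -34650 + (7569 + 8874 + √2*(-87*I*√87) - 102*√2*I*√87) = -34650 + (7569 + 8874 - 87*I*√174 - 102*I*√174) = -34650 + (16443 - 189*I*√174) = -18207 - 189*I*√174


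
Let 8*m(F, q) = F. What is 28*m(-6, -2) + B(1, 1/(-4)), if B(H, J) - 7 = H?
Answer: -13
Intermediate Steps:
m(F, q) = F/8
B(H, J) = 7 + H
28*m(-6, -2) + B(1, 1/(-4)) = 28*((⅛)*(-6)) + (7 + 1) = 28*(-¾) + 8 = -21 + 8 = -13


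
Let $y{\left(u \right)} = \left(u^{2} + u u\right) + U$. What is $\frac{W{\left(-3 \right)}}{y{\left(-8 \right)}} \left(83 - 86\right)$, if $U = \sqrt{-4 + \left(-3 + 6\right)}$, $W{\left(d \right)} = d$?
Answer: $\frac{1152}{16385} - \frac{9 i}{16385} \approx 0.070308 - 0.00054928 i$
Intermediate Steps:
$U = i$ ($U = \sqrt{-4 + 3} = \sqrt{-1} = i \approx 1.0 i$)
$y{\left(u \right)} = i + 2 u^{2}$ ($y{\left(u \right)} = \left(u^{2} + u u\right) + i = \left(u^{2} + u^{2}\right) + i = 2 u^{2} + i = i + 2 u^{2}$)
$\frac{W{\left(-3 \right)}}{y{\left(-8 \right)}} \left(83 - 86\right) = - \frac{3}{i + 2 \left(-8\right)^{2}} \left(83 - 86\right) = - \frac{3}{i + 2 \cdot 64} \left(-3\right) = - \frac{3}{i + 128} \left(-3\right) = - \frac{3}{128 + i} \left(-3\right) = - 3 \frac{128 - i}{16385} \left(-3\right) = - \frac{3 \left(128 - i\right)}{16385} \left(-3\right) = \frac{9 \left(128 - i\right)}{16385}$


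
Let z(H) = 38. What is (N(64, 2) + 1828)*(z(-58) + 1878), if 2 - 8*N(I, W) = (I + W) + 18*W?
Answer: 3478498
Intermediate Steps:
N(I, W) = ¼ - 19*W/8 - I/8 (N(I, W) = ¼ - ((I + W) + 18*W)/8 = ¼ - (I + 19*W)/8 = ¼ + (-19*W/8 - I/8) = ¼ - 19*W/8 - I/8)
(N(64, 2) + 1828)*(z(-58) + 1878) = ((¼ - 19/8*2 - ⅛*64) + 1828)*(38 + 1878) = ((¼ - 19/4 - 8) + 1828)*1916 = (-25/2 + 1828)*1916 = (3631/2)*1916 = 3478498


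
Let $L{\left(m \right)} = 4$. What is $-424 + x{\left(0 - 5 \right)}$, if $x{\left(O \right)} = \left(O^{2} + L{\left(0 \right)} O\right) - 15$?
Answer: $-434$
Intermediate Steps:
$x{\left(O \right)} = -15 + O^{2} + 4 O$ ($x{\left(O \right)} = \left(O^{2} + 4 O\right) - 15 = -15 + O^{2} + 4 O$)
$-424 + x{\left(0 - 5 \right)} = -424 + \left(-15 + \left(0 - 5\right)^{2} + 4 \left(0 - 5\right)\right) = -424 + \left(-15 + \left(-5\right)^{2} + 4 \left(-5\right)\right) = -424 - 10 = -434$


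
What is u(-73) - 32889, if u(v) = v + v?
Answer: -33035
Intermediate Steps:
u(v) = 2*v
u(-73) - 32889 = 2*(-73) - 32889 = -146 - 32889 = -33035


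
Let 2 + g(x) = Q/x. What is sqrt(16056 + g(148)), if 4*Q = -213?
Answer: sqrt(351638935)/148 ≈ 126.70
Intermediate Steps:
Q = -213/4 (Q = (1/4)*(-213) = -213/4 ≈ -53.250)
g(x) = -2 - 213/(4*x)
sqrt(16056 + g(148)) = sqrt(16056 + (-2 - 213/4/148)) = sqrt(16056 + (-2 - 213/4*1/148)) = sqrt(16056 + (-2 - 213/592)) = sqrt(16056 - 1397/592) = sqrt(9503755/592) = sqrt(351638935)/148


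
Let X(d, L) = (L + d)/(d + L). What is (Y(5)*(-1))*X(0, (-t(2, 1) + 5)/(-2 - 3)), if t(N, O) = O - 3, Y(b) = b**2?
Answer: -25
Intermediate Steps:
t(N, O) = -3 + O
X(d, L) = 1 (X(d, L) = (L + d)/(L + d) = 1)
(Y(5)*(-1))*X(0, (-t(2, 1) + 5)/(-2 - 3)) = (5**2*(-1))*1 = (25*(-1))*1 = -25*1 = -25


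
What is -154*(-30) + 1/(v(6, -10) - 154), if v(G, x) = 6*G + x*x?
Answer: 83159/18 ≈ 4619.9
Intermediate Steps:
v(G, x) = x² + 6*G (v(G, x) = 6*G + x² = x² + 6*G)
-154*(-30) + 1/(v(6, -10) - 154) = -154*(-30) + 1/(((-10)² + 6*6) - 154) = 4620 + 1/((100 + 36) - 154) = 4620 + 1/(136 - 154) = 4620 + 1/(-18) = 4620 - 1/18 = 83159/18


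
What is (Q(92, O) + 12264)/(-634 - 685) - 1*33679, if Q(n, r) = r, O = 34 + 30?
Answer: -44434929/1319 ≈ -33688.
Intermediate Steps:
O = 64
(Q(92, O) + 12264)/(-634 - 685) - 1*33679 = (64 + 12264)/(-634 - 685) - 1*33679 = 12328/(-1319) - 33679 = 12328*(-1/1319) - 33679 = -12328/1319 - 33679 = -44434929/1319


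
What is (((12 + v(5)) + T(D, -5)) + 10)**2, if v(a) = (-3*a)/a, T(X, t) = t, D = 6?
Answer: 196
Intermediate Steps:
v(a) = -3
(((12 + v(5)) + T(D, -5)) + 10)**2 = (((12 - 3) - 5) + 10)**2 = ((9 - 5) + 10)**2 = (4 + 10)**2 = 14**2 = 196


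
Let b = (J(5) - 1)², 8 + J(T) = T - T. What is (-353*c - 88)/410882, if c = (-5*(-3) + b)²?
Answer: -1626668/205441 ≈ -7.9179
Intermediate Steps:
J(T) = -8 (J(T) = -8 + (T - T) = -8 + 0 = -8)
b = 81 (b = (-8 - 1)² = (-9)² = 81)
c = 9216 (c = (-5*(-3) + 81)² = (15 + 81)² = 96² = 9216)
(-353*c - 88)/410882 = (-353*9216 - 88)/410882 = (-3253248 - 88)*(1/410882) = -3253336*1/410882 = -1626668/205441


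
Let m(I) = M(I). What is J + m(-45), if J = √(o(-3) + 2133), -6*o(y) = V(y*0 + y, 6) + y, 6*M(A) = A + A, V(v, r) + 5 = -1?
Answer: -15 + √8538/2 ≈ 31.201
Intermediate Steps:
V(v, r) = -6 (V(v, r) = -5 - 1 = -6)
M(A) = A/3 (M(A) = (A + A)/6 = (2*A)/6 = A/3)
m(I) = I/3
o(y) = 1 - y/6 (o(y) = -(-6 + y)/6 = 1 - y/6)
J = √8538/2 (J = √((1 - ⅙*(-3)) + 2133) = √((1 + ½) + 2133) = √(3/2 + 2133) = √(4269/2) = √8538/2 ≈ 46.201)
J + m(-45) = √8538/2 + (⅓)*(-45) = √8538/2 - 15 = -15 + √8538/2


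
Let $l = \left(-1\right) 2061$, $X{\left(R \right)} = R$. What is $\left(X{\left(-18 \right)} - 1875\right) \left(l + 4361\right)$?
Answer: $-4353900$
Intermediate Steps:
$l = -2061$
$\left(X{\left(-18 \right)} - 1875\right) \left(l + 4361\right) = \left(-18 - 1875\right) \left(-2061 + 4361\right) = \left(-1893\right) 2300 = -4353900$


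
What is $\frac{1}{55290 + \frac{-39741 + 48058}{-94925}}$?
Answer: $\frac{94925}{5248394933} \approx 1.8086 \cdot 10^{-5}$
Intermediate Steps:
$\frac{1}{55290 + \frac{-39741 + 48058}{-94925}} = \frac{1}{55290 + 8317 \left(- \frac{1}{94925}\right)} = \frac{1}{55290 - \frac{8317}{94925}} = \frac{1}{\frac{5248394933}{94925}} = \frac{94925}{5248394933}$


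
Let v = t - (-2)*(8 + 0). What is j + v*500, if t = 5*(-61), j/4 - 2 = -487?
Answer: -146440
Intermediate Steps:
j = -1940 (j = 8 + 4*(-487) = 8 - 1948 = -1940)
t = -305
v = -289 (v = -305 - (-2)*(8 + 0) = -305 - (-2)*8 = -305 - 1*(-16) = -305 + 16 = -289)
j + v*500 = -1940 - 289*500 = -1940 - 144500 = -146440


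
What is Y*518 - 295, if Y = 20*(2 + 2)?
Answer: 41145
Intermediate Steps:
Y = 80 (Y = 20*4 = 80)
Y*518 - 295 = 80*518 - 295 = 41440 - 295 = 41145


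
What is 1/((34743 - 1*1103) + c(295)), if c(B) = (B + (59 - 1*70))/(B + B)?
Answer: 295/9923942 ≈ 2.9726e-5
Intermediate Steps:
c(B) = (-11 + B)/(2*B) (c(B) = (B + (59 - 70))/((2*B)) = (B - 11)*(1/(2*B)) = (-11 + B)*(1/(2*B)) = (-11 + B)/(2*B))
1/((34743 - 1*1103) + c(295)) = 1/((34743 - 1*1103) + (½)*(-11 + 295)/295) = 1/((34743 - 1103) + (½)*(1/295)*284) = 1/(33640 + 142/295) = 1/(9923942/295) = 295/9923942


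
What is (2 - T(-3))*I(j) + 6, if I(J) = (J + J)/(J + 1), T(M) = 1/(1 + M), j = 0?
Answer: 6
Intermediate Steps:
I(J) = 2*J/(1 + J) (I(J) = (2*J)/(1 + J) = 2*J/(1 + J))
(2 - T(-3))*I(j) + 6 = (2 - 1/(1 - 3))*(2*0/(1 + 0)) + 6 = (2 - 1/(-2))*(2*0/1) + 6 = (2 - 1*(-½))*(2*0*1) + 6 = (2 + ½)*0 + 6 = (5/2)*0 + 6 = 0 + 6 = 6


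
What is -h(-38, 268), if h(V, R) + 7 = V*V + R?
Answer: -1705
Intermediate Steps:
h(V, R) = -7 + R + V² (h(V, R) = -7 + (V*V + R) = -7 + (V² + R) = -7 + (R + V²) = -7 + R + V²)
-h(-38, 268) = -(-7 + 268 + (-38)²) = -(-7 + 268 + 1444) = -1*1705 = -1705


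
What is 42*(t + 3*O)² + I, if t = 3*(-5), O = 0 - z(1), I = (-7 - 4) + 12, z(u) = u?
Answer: 13609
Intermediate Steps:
I = 1 (I = -11 + 12 = 1)
O = -1 (O = 0 - 1*1 = 0 - 1 = -1)
t = -15
42*(t + 3*O)² + I = 42*(-15 + 3*(-1))² + 1 = 42*(-15 - 3)² + 1 = 42*(-18)² + 1 = 42*324 + 1 = 13608 + 1 = 13609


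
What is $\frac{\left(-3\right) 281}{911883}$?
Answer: $- \frac{281}{303961} \approx -0.00092446$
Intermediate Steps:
$\frac{\left(-3\right) 281}{911883} = \left(-843\right) \frac{1}{911883} = - \frac{281}{303961}$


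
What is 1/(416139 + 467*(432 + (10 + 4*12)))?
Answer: 1/644969 ≈ 1.5505e-6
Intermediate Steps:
1/(416139 + 467*(432 + (10 + 4*12))) = 1/(416139 + 467*(432 + (10 + 48))) = 1/(416139 + 467*(432 + 58)) = 1/(416139 + 467*490) = 1/(416139 + 228830) = 1/644969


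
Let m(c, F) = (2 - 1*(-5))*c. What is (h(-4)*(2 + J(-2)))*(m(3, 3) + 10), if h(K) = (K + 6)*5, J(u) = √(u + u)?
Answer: 620 + 620*I ≈ 620.0 + 620.0*I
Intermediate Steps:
m(c, F) = 7*c (m(c, F) = (2 + 5)*c = 7*c)
J(u) = √2*√u (J(u) = √(2*u) = √2*√u)
h(K) = 30 + 5*K (h(K) = (6 + K)*5 = 30 + 5*K)
(h(-4)*(2 + J(-2)))*(m(3, 3) + 10) = ((30 + 5*(-4))*(2 + √2*√(-2)))*(7*3 + 10) = ((30 - 20)*(2 + √2*(I*√2)))*(21 + 10) = (10*(2 + 2*I))*31 = (20 + 20*I)*31 = 620 + 620*I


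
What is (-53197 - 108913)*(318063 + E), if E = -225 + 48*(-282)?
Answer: -49330397220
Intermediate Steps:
E = -13761 (E = -225 - 13536 = -13761)
(-53197 - 108913)*(318063 + E) = (-53197 - 108913)*(318063 - 13761) = -162110*304302 = -49330397220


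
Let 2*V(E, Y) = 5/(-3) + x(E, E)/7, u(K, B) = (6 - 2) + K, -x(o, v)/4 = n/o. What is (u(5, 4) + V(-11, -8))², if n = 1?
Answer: 14326225/213444 ≈ 67.119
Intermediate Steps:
x(o, v) = -4/o
u(K, B) = 4 + K
V(E, Y) = -⅚ - 2/(7*E) (V(E, Y) = (5/(-3) - 4/E/7)/2 = (5*(-⅓) - 4/E*(⅐))/2 = (-5/3 - 4/(7*E))/2 = -⅚ - 2/(7*E))
(u(5, 4) + V(-11, -8))² = ((4 + 5) + (1/42)*(-12 - 35*(-11))/(-11))² = (9 + (1/42)*(-1/11)*(-12 + 385))² = (9 + (1/42)*(-1/11)*373)² = (9 - 373/462)² = (3785/462)² = 14326225/213444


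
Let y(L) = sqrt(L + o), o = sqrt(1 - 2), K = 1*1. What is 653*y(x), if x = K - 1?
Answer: 653*sqrt(I) ≈ 461.74 + 461.74*I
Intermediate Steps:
K = 1
o = I (o = sqrt(-1) = I ≈ 1.0*I)
x = 0 (x = 1 - 1 = 0)
y(L) = sqrt(I + L) (y(L) = sqrt(L + I) = sqrt(I + L))
653*y(x) = 653*sqrt(I + 0) = 653*sqrt(I)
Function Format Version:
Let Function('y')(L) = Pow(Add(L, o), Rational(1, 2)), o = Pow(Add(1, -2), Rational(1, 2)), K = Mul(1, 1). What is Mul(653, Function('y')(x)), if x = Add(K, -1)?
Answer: Mul(653, Pow(I, Rational(1, 2))) ≈ Add(461.74, Mul(461.74, I))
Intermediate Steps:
K = 1
o = I (o = Pow(-1, Rational(1, 2)) = I ≈ Mul(1.0000, I))
x = 0 (x = Add(1, -1) = 0)
Function('y')(L) = Pow(Add(I, L), Rational(1, 2)) (Function('y')(L) = Pow(Add(L, I), Rational(1, 2)) = Pow(Add(I, L), Rational(1, 2)))
Mul(653, Function('y')(x)) = Mul(653, Pow(Add(I, 0), Rational(1, 2))) = Mul(653, Pow(I, Rational(1, 2)))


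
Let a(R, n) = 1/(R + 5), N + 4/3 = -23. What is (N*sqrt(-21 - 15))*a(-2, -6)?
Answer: -146*I/3 ≈ -48.667*I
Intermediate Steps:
N = -73/3 (N = -4/3 - 23 = -73/3 ≈ -24.333)
a(R, n) = 1/(5 + R)
(N*sqrt(-21 - 15))*a(-2, -6) = (-73*sqrt(-21 - 15)/3)/(5 - 2) = -146*I/3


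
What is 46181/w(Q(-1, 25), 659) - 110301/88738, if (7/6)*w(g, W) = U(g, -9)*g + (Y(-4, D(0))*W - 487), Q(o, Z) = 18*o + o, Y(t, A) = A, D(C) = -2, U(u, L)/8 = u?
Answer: 6992332787/144154881 ≈ 48.506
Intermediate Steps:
U(u, L) = 8*u
Q(o, Z) = 19*o
w(g, W) = -2922/7 - 12*W/7 + 48*g**2/7 (w(g, W) = 6*((8*g)*g + (-2*W - 487))/7 = 6*(8*g**2 + (-487 - 2*W))/7 = 6*(-487 - 2*W + 8*g**2)/7 = -2922/7 - 12*W/7 + 48*g**2/7)
46181/w(Q(-1, 25), 659) - 110301/88738 = 46181/(-2922/7 - 12/7*659 + 48*(19*(-1))**2/7) - 110301/88738 = 46181/(-2922/7 - 7908/7 + (48/7)*(-19)**2) - 110301*1/88738 = 46181/(-2922/7 - 7908/7 + (48/7)*361) - 110301/88738 = 46181/(-2922/7 - 7908/7 + 17328/7) - 110301/88738 = 46181/(6498/7) - 110301/88738 = 46181*(7/6498) - 110301/88738 = 323267/6498 - 110301/88738 = 6992332787/144154881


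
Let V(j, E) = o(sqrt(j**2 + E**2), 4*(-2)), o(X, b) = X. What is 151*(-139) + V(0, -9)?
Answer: -20980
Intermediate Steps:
V(j, E) = sqrt(E**2 + j**2) (V(j, E) = sqrt(j**2 + E**2) = sqrt(E**2 + j**2))
151*(-139) + V(0, -9) = 151*(-139) + sqrt((-9)**2 + 0**2) = -20989 + sqrt(81 + 0) = -20989 + sqrt(81) = -20989 + 9 = -20980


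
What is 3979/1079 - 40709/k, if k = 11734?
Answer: 2764575/12660986 ≈ 0.21835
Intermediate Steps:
3979/1079 - 40709/k = 3979/1079 - 40709/11734 = 2764575/12660986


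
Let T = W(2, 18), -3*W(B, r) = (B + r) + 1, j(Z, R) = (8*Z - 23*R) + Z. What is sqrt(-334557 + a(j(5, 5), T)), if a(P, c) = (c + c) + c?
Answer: I*sqrt(334578) ≈ 578.43*I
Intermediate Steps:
j(Z, R) = -23*R + 9*Z (j(Z, R) = (-23*R + 8*Z) + Z = -23*R + 9*Z)
W(B, r) = -1/3 - B/3 - r/3 (W(B, r) = -((B + r) + 1)/3 = -(1 + B + r)/3 = -1/3 - B/3 - r/3)
T = -7 (T = -1/3 - 1/3*2 - 1/3*18 = -1/3 - 2/3 - 6 = -7)
a(P, c) = 3*c (a(P, c) = 2*c + c = 3*c)
sqrt(-334557 + a(j(5, 5), T)) = sqrt(-334557 + 3*(-7)) = sqrt(-334557 - 21) = sqrt(-334578) = I*sqrt(334578)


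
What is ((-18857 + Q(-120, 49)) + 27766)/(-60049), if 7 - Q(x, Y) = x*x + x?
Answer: 5364/60049 ≈ 0.089327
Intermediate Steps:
Q(x, Y) = 7 - x - x² (Q(x, Y) = 7 - (x*x + x) = 7 - (x² + x) = 7 - (x + x²) = 7 + (-x - x²) = 7 - x - x²)
((-18857 + Q(-120, 49)) + 27766)/(-60049) = ((-18857 + (7 - 1*(-120) - 1*(-120)²)) + 27766)/(-60049) = ((-18857 + (7 + 120 - 1*14400)) + 27766)*(-1/60049) = ((-18857 + (7 + 120 - 14400)) + 27766)*(-1/60049) = ((-18857 - 14273) + 27766)*(-1/60049) = (-33130 + 27766)*(-1/60049) = -5364*(-1/60049) = 5364/60049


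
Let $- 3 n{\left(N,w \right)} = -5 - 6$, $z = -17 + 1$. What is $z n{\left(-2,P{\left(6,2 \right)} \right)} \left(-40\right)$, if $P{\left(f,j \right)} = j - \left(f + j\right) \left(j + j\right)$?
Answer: $\frac{7040}{3} \approx 2346.7$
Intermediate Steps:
$z = -16$
$P{\left(f,j \right)} = j - 2 j \left(f + j\right)$ ($P{\left(f,j \right)} = j - \left(f + j\right) 2 j = j - 2 j \left(f + j\right)$)
$n{\left(N,w \right)} = \frac{11}{3}$ ($n{\left(N,w \right)} = - \frac{-5 - 6}{3} = \left(- \frac{1}{3}\right) \left(-11\right) = \frac{11}{3}$)
$z n{\left(-2,P{\left(6,2 \right)} \right)} \left(-40\right) = \left(-16\right) \frac{11}{3} \left(-40\right) = \left(- \frac{176}{3}\right) \left(-40\right) = \frac{7040}{3}$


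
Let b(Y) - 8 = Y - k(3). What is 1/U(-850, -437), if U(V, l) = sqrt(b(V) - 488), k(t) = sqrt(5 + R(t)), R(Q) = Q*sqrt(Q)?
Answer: -I/sqrt(1330 + sqrt(5 + 3*sqrt(3))) ≈ -0.027388*I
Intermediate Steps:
R(Q) = Q**(3/2)
k(t) = sqrt(5 + t**(3/2))
b(Y) = 8 + Y - sqrt(5 + 3*sqrt(3)) (b(Y) = 8 + (Y - sqrt(5 + 3**(3/2))) = 8 + (Y - sqrt(5 + 3*sqrt(3))) = 8 + Y - sqrt(5 + 3*sqrt(3)))
U(V, l) = sqrt(-480 + V - sqrt(5 + 3*sqrt(3))) (U(V, l) = sqrt((8 + V - sqrt(5 + 3*sqrt(3))) - 488) = sqrt(-480 + V - sqrt(5 + 3*sqrt(3))))
1/U(-850, -437) = 1/(sqrt(-480 - 850 - sqrt(5 + 3*sqrt(3)))) = 1/(sqrt(-1330 - sqrt(5 + 3*sqrt(3)))) = 1/sqrt(-1330 - sqrt(5 + 3*sqrt(3)))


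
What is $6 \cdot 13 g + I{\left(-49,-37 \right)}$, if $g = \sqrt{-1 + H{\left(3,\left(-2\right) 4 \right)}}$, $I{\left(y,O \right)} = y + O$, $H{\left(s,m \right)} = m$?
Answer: $-86 + 234 i \approx -86.0 + 234.0 i$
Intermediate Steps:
$I{\left(y,O \right)} = O + y$
$g = 3 i$ ($g = \sqrt{-1 - 8} = \sqrt{-9} = 3 i \approx 3.0 i$)
$6 \cdot 13 g + I{\left(-49,-37 \right)} = 6 \cdot 13 \cdot 3 i - 86 = 78 \cdot 3 i - 86 = 234 i - 86 = -86 + 234 i$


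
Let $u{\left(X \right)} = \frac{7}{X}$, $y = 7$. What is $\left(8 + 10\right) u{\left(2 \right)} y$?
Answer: $441$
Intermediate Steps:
$\left(8 + 10\right) u{\left(2 \right)} y = \left(8 + 10\right) \frac{7}{2} \cdot 7 = 18 \cdot 7 \cdot \frac{1}{2} \cdot 7 = 18 \cdot \frac{7}{2} \cdot 7 = 63 \cdot 7 = 441$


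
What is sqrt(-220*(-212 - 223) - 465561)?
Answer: I*sqrt(369861) ≈ 608.16*I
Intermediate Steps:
sqrt(-220*(-212 - 223) - 465561) = sqrt(-220*(-435) - 465561) = sqrt(95700 - 465561) = sqrt(-369861) = I*sqrt(369861)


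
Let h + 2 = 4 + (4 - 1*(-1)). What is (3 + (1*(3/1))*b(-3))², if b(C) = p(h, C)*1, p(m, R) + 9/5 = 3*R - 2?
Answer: 31329/25 ≈ 1253.2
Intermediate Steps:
h = 7 (h = -2 + (4 + (4 - 1*(-1))) = -2 + (4 + (4 + 1)) = -2 + (4 + 5) = -2 + 9 = 7)
p(m, R) = -19/5 + 3*R (p(m, R) = -9/5 + (3*R - 2) = -9/5 + (-2 + 3*R) = -19/5 + 3*R)
b(C) = -19/5 + 3*C (b(C) = (-19/5 + 3*C)*1 = -19/5 + 3*C)
(3 + (1*(3/1))*b(-3))² = (3 + (1*(3/1))*(-19/5 + 3*(-3)))² = (3 + (1*(3*1))*(-19/5 - 9))² = (3 + (1*3)*(-64/5))² = (3 + 3*(-64/5))² = (3 - 192/5)² = (-177/5)² = 31329/25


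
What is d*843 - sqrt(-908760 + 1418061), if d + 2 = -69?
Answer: -59853 - 3*sqrt(56589) ≈ -60567.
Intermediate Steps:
d = -71 (d = -2 - 69 = -71)
d*843 - sqrt(-908760 + 1418061) = -71*843 - sqrt(-908760 + 1418061) = -59853 - sqrt(509301) = -59853 - 3*sqrt(56589)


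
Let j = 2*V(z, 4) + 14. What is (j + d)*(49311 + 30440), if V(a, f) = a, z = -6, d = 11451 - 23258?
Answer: -941460555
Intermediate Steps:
d = -11807
j = 2 (j = 2*(-6) + 14 = -12 + 14 = 2)
(j + d)*(49311 + 30440) = (2 - 11807)*(49311 + 30440) = -11805*79751 = -941460555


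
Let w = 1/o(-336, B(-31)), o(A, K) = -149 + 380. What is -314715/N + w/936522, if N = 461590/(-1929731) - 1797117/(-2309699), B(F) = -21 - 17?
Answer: -884719188087277515874571/1514872269557137458 ≈ -5.8402e+5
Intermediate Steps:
B(F) = -38
N = 343116917731/636728251567 (N = 461590*(-1/1929731) - 1797117*(-1/2309699) = -461590/1929731 + 256731/329957 = 343116917731/636728251567 ≈ 0.53887)
o(A, K) = 231
w = 1/231 ≈ 0.0043290
-314715/N + w/936522 = -314715/343116917731/636728251567 + (1/231)/936522 = -314715*636728251567/343116917731 + (1/231)*(1/936522) = -200387931691908405/343116917731 + 1/216336582 = -884719188087277515874571/1514872269557137458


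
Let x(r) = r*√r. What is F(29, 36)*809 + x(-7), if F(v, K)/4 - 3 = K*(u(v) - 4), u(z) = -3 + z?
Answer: 2572620 - 7*I*√7 ≈ 2.5726e+6 - 18.52*I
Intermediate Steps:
x(r) = r^(3/2)
F(v, K) = 12 + 4*K*(-7 + v) (F(v, K) = 12 + 4*(K*((-3 + v) - 4)) = 12 + 4*(K*(-7 + v)) = 12 + 4*K*(-7 + v))
F(29, 36)*809 + x(-7) = (12 - 28*36 + 4*36*29)*809 + (-7)^(3/2) = (12 - 1008 + 4176)*809 - 7*I*√7 = 3180*809 - 7*I*√7 = 2572620 - 7*I*√7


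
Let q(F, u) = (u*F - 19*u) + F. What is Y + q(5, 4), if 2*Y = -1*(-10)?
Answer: -46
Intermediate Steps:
q(F, u) = F - 19*u + F*u (q(F, u) = (F*u - 19*u) + F = (-19*u + F*u) + F = F - 19*u + F*u)
Y = 5 (Y = (-1*(-10))/2 = (½)*10 = 5)
Y + q(5, 4) = 5 + (5 - 19*4 + 5*4) = 5 + (5 - 76 + 20) = 5 - 51 = -46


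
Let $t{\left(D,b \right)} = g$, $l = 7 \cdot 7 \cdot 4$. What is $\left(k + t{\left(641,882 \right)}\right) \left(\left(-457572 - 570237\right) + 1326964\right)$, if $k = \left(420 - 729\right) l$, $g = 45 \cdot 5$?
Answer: $-18050713545$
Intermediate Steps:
$g = 225$
$l = 196$ ($l = 49 \cdot 4 = 196$)
$t{\left(D,b \right)} = 225$
$k = -60564$ ($k = \left(420 - 729\right) 196 = \left(-309\right) 196 = -60564$)
$\left(k + t{\left(641,882 \right)}\right) \left(\left(-457572 - 570237\right) + 1326964\right) = \left(-60564 + 225\right) \left(\left(-457572 - 570237\right) + 1326964\right) = - 60339 \left(-1027809 + 1326964\right) = \left(-60339\right) 299155 = -18050713545$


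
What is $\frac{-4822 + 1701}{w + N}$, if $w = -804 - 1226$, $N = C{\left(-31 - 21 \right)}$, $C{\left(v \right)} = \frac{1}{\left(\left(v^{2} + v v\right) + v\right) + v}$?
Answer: $\frac{16553784}{10767119} \approx 1.5374$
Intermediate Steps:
$C{\left(v \right)} = \frac{1}{2 v + 2 v^{2}}$ ($C{\left(v \right)} = \frac{1}{\left(\left(v^{2} + v^{2}\right) + v\right) + v} = \frac{1}{\left(2 v^{2} + v\right) + v} = \frac{1}{\left(v + 2 v^{2}\right) + v} = \frac{1}{2 v + 2 v^{2}}$)
$N = \frac{1}{5304}$ ($N = \frac{1}{2 \left(-31 - 21\right) \left(1 - 52\right)} = \frac{1}{2 \left(-52\right) \left(1 - 52\right)} = \frac{1}{2} \left(- \frac{1}{52}\right) \frac{1}{-51} = \frac{1}{2} \left(- \frac{1}{52}\right) \left(- \frac{1}{51}\right) = \frac{1}{5304} \approx 0.00018854$)
$w = -2030$
$\frac{-4822 + 1701}{w + N} = \frac{-4822 + 1701}{-2030 + \frac{1}{5304}} = - \frac{3121}{- \frac{10767119}{5304}} = \left(-3121\right) \left(- \frac{5304}{10767119}\right) = \frac{16553784}{10767119}$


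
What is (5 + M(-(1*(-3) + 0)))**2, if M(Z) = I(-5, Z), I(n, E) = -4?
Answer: 1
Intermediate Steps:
M(Z) = -4
(5 + M(-(1*(-3) + 0)))**2 = (5 - 4)**2 = 1**2 = 1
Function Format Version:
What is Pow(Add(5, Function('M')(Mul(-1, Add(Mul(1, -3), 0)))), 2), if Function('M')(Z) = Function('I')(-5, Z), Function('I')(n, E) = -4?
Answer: 1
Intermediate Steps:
Function('M')(Z) = -4
Pow(Add(5, Function('M')(Mul(-1, Add(Mul(1, -3), 0)))), 2) = Pow(Add(5, -4), 2) = Pow(1, 2) = 1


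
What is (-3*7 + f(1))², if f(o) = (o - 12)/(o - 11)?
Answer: 39601/100 ≈ 396.01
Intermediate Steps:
f(o) = (-12 + o)/(-11 + o)
(-3*7 + f(1))² = (-3*7 + (-12 + 1)/(-11 + 1))² = (-21 - 11/(-10))² = (-21 - ⅒*(-11))² = (-21 + 11/10)² = (-199/10)² = 39601/100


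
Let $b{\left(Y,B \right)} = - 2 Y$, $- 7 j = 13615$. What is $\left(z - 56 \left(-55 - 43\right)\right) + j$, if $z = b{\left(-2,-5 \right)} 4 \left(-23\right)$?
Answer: $3175$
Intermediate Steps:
$j = -1945$ ($j = \left(- \frac{1}{7}\right) 13615 = -1945$)
$z = -368$ ($z = \left(-2\right) \left(-2\right) 4 \left(-23\right) = 4 \cdot 4 \left(-23\right) = 16 \left(-23\right) = -368$)
$\left(z - 56 \left(-55 - 43\right)\right) + j = \left(-368 - 56 \left(-55 - 43\right)\right) - 1945 = \left(-368 - -5488\right) - 1945 = \left(-368 + 5488\right) - 1945 = 5120 - 1945 = 3175$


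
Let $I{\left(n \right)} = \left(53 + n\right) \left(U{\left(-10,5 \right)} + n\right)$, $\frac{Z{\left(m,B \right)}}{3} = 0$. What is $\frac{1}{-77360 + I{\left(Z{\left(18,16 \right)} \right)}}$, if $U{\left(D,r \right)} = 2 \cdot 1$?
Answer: $- \frac{1}{77254} \approx -1.2944 \cdot 10^{-5}$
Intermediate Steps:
$Z{\left(m,B \right)} = 0$ ($Z{\left(m,B \right)} = 3 \cdot 0 = 0$)
$U{\left(D,r \right)} = 2$
$I{\left(n \right)} = \left(2 + n\right) \left(53 + n\right)$ ($I{\left(n \right)} = \left(53 + n\right) \left(2 + n\right) = \left(2 + n\right) \left(53 + n\right)$)
$\frac{1}{-77360 + I{\left(Z{\left(18,16 \right)} \right)}} = \frac{1}{-77360 + \left(106 + 0^{2} + 55 \cdot 0\right)} = \frac{1}{-77360 + \left(106 + 0 + 0\right)} = \frac{1}{-77360 + 106} = \frac{1}{-77254} = - \frac{1}{77254}$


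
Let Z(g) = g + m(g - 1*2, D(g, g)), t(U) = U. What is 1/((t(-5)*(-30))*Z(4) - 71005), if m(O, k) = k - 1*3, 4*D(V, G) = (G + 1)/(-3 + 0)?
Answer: -2/141835 ≈ -1.4101e-5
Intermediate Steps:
D(V, G) = -1/12 - G/12 (D(V, G) = ((G + 1)/(-3 + 0))/4 = ((1 + G)/(-3))/4 = ((1 + G)*(-1/3))/4 = (-1/3 - G/3)/4 = -1/12 - G/12)
m(O, k) = -3 + k (m(O, k) = k - 3 = -3 + k)
Z(g) = -37/12 + 11*g/12 (Z(g) = g + (-3 + (-1/12 - g/12)) = g + (-37/12 - g/12) = -37/12 + 11*g/12)
1/((t(-5)*(-30))*Z(4) - 71005) = 1/((-5*(-30))*(-37/12 + (11/12)*4) - 71005) = 1/(150*(-37/12 + 11/3) - 71005) = 1/(150*(7/12) - 71005) = 1/(175/2 - 71005) = 1/(-141835/2) = -2/141835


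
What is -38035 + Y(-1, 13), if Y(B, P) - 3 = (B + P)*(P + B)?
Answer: -37888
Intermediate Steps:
Y(B, P) = 3 + (B + P)² (Y(B, P) = 3 + (B + P)*(P + B) = 3 + (B + P)*(B + P) = 3 + (B + P)²)
-38035 + Y(-1, 13) = -38035 + (3 + (-1 + 13)²) = -38035 + (3 + 12²) = -38035 + (3 + 144) = -38035 + 147 = -37888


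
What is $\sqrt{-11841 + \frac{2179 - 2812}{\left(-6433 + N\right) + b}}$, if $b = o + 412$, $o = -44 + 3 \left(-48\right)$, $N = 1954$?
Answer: $\frac{i \sqrt{214378907610}}{4255} \approx 108.82 i$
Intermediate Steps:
$o = -188$ ($o = -44 - 144 = -188$)
$b = 224$ ($b = -188 + 412 = 224$)
$\sqrt{-11841 + \frac{2179 - 2812}{\left(-6433 + N\right) + b}} = \sqrt{-11841 + \frac{2179 - 2812}{\left(-6433 + 1954\right) + 224}} = \sqrt{-11841 - \frac{633}{-4479 + 224}} = \sqrt{-11841 - \frac{633}{-4255}} = \sqrt{-11841 - - \frac{633}{4255}} = \sqrt{-11841 + \frac{633}{4255}} = \sqrt{- \frac{50382822}{4255}} = \frac{i \sqrt{214378907610}}{4255}$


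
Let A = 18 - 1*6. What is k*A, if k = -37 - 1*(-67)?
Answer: 360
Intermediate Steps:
A = 12 (A = 18 - 6 = 12)
k = 30 (k = -37 + 67 = 30)
k*A = 30*12 = 360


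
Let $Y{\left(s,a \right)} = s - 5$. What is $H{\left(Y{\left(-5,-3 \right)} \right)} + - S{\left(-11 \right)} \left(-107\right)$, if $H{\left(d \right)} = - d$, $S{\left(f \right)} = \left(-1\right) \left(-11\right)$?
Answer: $1187$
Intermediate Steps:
$Y{\left(s,a \right)} = -5 + s$
$S{\left(f \right)} = 11$
$H{\left(Y{\left(-5,-3 \right)} \right)} + - S{\left(-11 \right)} \left(-107\right) = - (-5 - 5) + \left(-1\right) 11 \left(-107\right) = \left(-1\right) \left(-10\right) - -1177 = 10 + 1177 = 1187$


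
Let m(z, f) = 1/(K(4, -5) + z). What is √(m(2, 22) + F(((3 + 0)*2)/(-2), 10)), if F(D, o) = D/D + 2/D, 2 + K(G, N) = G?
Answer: √21/6 ≈ 0.76376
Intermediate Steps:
K(G, N) = -2 + G
m(z, f) = 1/(2 + z) (m(z, f) = 1/((-2 + 4) + z) = 1/(2 + z))
F(D, o) = 1 + 2/D
√(m(2, 22) + F(((3 + 0)*2)/(-2), 10)) = √(1/(2 + 2) + (2 + ((3 + 0)*2)/(-2))/((((3 + 0)*2)/(-2)))) = √(1/4 + (2 + (3*2)*(-½))/(((3*2)*(-½)))) = √(¼ + (2 + 6*(-½))/((6*(-½)))) = √(¼ + (2 - 3)/(-3)) = √(¼ - ⅓*(-1)) = √(¼ + ⅓) = √(7/12) = √21/6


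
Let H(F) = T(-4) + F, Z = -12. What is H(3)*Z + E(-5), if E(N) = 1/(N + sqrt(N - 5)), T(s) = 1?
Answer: -337/7 - I*sqrt(10)/35 ≈ -48.143 - 0.090351*I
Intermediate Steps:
E(N) = 1/(N + sqrt(-5 + N))
H(F) = 1 + F
H(3)*Z + E(-5) = (1 + 3)*(-12) + 1/(-5 + sqrt(-5 - 5)) = 4*(-12) + 1/(-5 + sqrt(-10)) = -48 + 1/(-5 + I*sqrt(10))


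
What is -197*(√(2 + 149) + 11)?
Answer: -2167 - 197*√151 ≈ -4587.8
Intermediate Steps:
-197*(√(2 + 149) + 11) = -197*(√151 + 11) = -197*(11 + √151) = -2167 - 197*√151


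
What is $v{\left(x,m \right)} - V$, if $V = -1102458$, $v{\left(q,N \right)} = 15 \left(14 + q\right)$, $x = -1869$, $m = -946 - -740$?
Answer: $1074633$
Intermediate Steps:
$m = -206$ ($m = -946 + 740 = -206$)
$v{\left(q,N \right)} = 210 + 15 q$
$v{\left(x,m \right)} - V = \left(210 + 15 \left(-1869\right)\right) - -1102458 = \left(210 - 28035\right) + 1102458 = -27825 + 1102458 = 1074633$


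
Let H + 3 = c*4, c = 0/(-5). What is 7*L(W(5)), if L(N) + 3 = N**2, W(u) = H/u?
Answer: -462/25 ≈ -18.480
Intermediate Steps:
c = 0 (c = 0*(-1/5) = 0)
H = -3 (H = -3 + 0*4 = -3 + 0 = -3)
W(u) = -3/u
L(N) = -3 + N**2
7*L(W(5)) = 7*(-3 + (-3/5)**2) = 7*(-3 + 9/25) = 7*(-66/25) = -462/25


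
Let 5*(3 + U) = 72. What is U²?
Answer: 3249/25 ≈ 129.96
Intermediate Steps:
U = 57/5 (U = -3 + (⅕)*72 = -3 + 72/5 = 57/5 ≈ 11.400)
U² = (57/5)² = 3249/25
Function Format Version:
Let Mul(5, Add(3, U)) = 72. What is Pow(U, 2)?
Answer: Rational(3249, 25) ≈ 129.96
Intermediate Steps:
U = Rational(57, 5) (U = Add(-3, Mul(Rational(1, 5), 72)) = Add(-3, Rational(72, 5)) = Rational(57, 5) ≈ 11.400)
Pow(U, 2) = Pow(Rational(57, 5), 2) = Rational(3249, 25)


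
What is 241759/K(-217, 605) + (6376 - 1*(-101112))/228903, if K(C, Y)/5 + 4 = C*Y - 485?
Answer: 377591663/3678471210 ≈ 0.10265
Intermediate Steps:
K(C, Y) = -2445 + 5*C*Y (K(C, Y) = -20 + 5*(C*Y - 485) = -20 + 5*(-485 + C*Y) = -20 + (-2425 + 5*C*Y) = -2445 + 5*C*Y)
241759/K(-217, 605) + (6376 - 1*(-101112))/228903 = 241759/(-2445 + 5*(-217)*605) + (6376 - 1*(-101112))/228903 = 241759/(-2445 - 656425) + (6376 + 101112)*(1/228903) = 241759/(-658870) + 107488*(1/228903) = 241759*(-1/658870) + 107488/228903 = -241759/658870 + 107488/228903 = 377591663/3678471210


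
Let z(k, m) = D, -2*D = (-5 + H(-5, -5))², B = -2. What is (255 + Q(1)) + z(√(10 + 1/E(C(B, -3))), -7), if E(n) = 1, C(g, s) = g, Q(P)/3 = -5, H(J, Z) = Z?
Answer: 190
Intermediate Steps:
Q(P) = -15 (Q(P) = 3*(-5) = -15)
D = -50 (D = -(-5 - 5)²/2 = -½*(-10)² = -½*100 = -50)
z(k, m) = -50
(255 + Q(1)) + z(√(10 + 1/E(C(B, -3))), -7) = (255 - 15) - 50 = 240 - 50 = 190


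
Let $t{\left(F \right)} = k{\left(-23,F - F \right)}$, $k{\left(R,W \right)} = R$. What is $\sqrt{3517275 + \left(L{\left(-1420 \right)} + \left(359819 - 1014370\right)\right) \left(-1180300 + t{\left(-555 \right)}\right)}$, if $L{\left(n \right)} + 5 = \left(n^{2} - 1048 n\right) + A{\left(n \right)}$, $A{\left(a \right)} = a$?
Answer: $i \sqrt{3362245695357} \approx 1.8336 \cdot 10^{6} i$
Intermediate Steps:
$t{\left(F \right)} = -23$
$L{\left(n \right)} = -5 + n^{2} - 1047 n$ ($L{\left(n \right)} = -5 + \left(\left(n^{2} - 1048 n\right) + n\right) = -5 + \left(n^{2} - 1047 n\right) = -5 + n^{2} - 1047 n$)
$\sqrt{3517275 + \left(L{\left(-1420 \right)} + \left(359819 - 1014370\right)\right) \left(-1180300 + t{\left(-555 \right)}\right)} = \sqrt{3517275 + \left(\left(-5 + \left(-1420\right)^{2} - -1486740\right) + \left(359819 - 1014370\right)\right) \left(-1180300 - 23\right)} = \sqrt{3517275 + \left(\left(-5 + 2016400 + 1486740\right) - 654551\right) \left(-1180323\right)} = \sqrt{3517275 + \left(3503135 - 654551\right) \left(-1180323\right)} = \sqrt{3517275 + 2848584 \left(-1180323\right)} = \sqrt{3517275 - 3362249212632} = \sqrt{-3362245695357} = i \sqrt{3362245695357}$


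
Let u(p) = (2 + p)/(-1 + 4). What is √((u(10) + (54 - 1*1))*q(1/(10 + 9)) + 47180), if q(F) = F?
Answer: √47183 ≈ 217.22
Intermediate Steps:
u(p) = ⅔ + p/3 (u(p) = (2 + p)/3 = (2 + p)*(⅓) = ⅔ + p/3)
√((u(10) + (54 - 1*1))*q(1/(10 + 9)) + 47180) = √(((⅔ + (⅓)*10) + (54 - 1*1))/(10 + 9) + 47180) = √(((⅔ + 10/3) + (54 - 1))/19 + 47180) = √((4 + 53)*(1/19) + 47180) = √(57*(1/19) + 47180) = √(3 + 47180) = √47183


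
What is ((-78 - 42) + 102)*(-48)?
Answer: 864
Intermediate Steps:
((-78 - 42) + 102)*(-48) = (-120 + 102)*(-48) = -18*(-48) = 864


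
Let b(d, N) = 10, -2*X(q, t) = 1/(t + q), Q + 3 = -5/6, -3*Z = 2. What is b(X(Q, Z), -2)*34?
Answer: 340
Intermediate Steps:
Z = -2/3 (Z = -1/3*2 = -2/3 ≈ -0.66667)
Q = -23/6 (Q = -3 - 5/6 = -23/6 ≈ -3.8333)
X(q, t) = -1/(2*(q + t)) (X(q, t) = -1/(2*(t + q)) = -1/(2*(q + t)))
b(X(Q, Z), -2)*34 = 10*34 = 340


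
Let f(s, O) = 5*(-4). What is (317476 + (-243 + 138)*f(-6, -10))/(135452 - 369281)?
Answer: -319576/233829 ≈ -1.3667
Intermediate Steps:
f(s, O) = -20
(317476 + (-243 + 138)*f(-6, -10))/(135452 - 369281) = (317476 + (-243 + 138)*(-20))/(135452 - 369281) = (317476 - 105*(-20))/(-233829) = (317476 + 2100)*(-1/233829) = 319576*(-1/233829) = -319576/233829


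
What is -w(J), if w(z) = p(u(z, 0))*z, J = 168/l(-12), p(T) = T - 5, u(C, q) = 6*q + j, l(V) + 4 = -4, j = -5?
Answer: -210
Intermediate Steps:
l(V) = -8 (l(V) = -4 - 4 = -8)
u(C, q) = -5 + 6*q (u(C, q) = 6*q - 5 = -5 + 6*q)
p(T) = -5 + T
J = -21 (J = 168/(-8) = 168*(-⅛) = -21)
w(z) = -10*z (w(z) = (-5 + (-5 + 6*0))*z = (-5 + (-5 + 0))*z = (-5 - 5)*z = -10*z)
-w(J) = -(-10)*(-21) = -1*210 = -210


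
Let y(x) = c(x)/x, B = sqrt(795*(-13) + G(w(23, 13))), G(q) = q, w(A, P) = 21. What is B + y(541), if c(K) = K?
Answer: 1 + 3*I*sqrt(1146) ≈ 1.0 + 101.56*I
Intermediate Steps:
B = 3*I*sqrt(1146) (B = sqrt(795*(-13) + 21) = sqrt(-10335 + 21) = sqrt(-10314) = 3*I*sqrt(1146) ≈ 101.56*I)
y(x) = 1 (y(x) = x/x = 1)
B + y(541) = 3*I*sqrt(1146) + 1 = 1 + 3*I*sqrt(1146)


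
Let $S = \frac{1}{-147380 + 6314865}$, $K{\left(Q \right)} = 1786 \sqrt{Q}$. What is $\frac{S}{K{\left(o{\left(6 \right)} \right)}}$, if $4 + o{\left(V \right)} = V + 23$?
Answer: $\frac{1}{55075641050} \approx 1.8157 \cdot 10^{-11}$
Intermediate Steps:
$o{\left(V \right)} = 19 + V$ ($o{\left(V \right)} = -4 + \left(V + 23\right) = -4 + \left(23 + V\right) = 19 + V$)
$S = \frac{1}{6167485} \approx 1.6214 \cdot 10^{-7}$
$\frac{S}{K{\left(o{\left(6 \right)} \right)}} = \frac{1}{6167485 \cdot 1786 \sqrt{19 + 6}} = \frac{1}{6167485 \cdot 1786 \sqrt{25}} = \frac{1}{6167485 \cdot 1786 \cdot 5} = \frac{1}{6167485 \cdot 8930} = \frac{1}{6167485} \cdot \frac{1}{8930} = \frac{1}{55075641050}$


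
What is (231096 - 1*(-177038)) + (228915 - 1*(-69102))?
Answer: 706151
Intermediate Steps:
(231096 - 1*(-177038)) + (228915 - 1*(-69102)) = (231096 + 177038) + (228915 + 69102) = 408134 + 298017 = 706151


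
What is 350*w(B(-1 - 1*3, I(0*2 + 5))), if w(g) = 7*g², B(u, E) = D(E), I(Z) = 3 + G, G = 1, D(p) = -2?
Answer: 9800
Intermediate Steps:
I(Z) = 4 (I(Z) = 3 + 1 = 4)
B(u, E) = -2
350*w(B(-1 - 1*3, I(0*2 + 5))) = 350*(7*(-2)²) = 350*(7*4) = 350*28 = 9800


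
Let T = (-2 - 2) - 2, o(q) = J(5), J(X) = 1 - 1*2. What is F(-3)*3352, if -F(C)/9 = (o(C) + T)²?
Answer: -1478232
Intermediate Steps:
J(X) = -1 (J(X) = 1 - 2 = -1)
o(q) = -1
T = -6 (T = -4 - 2 = -6)
F(C) = -441 (F(C) = -9*(-1 - 6)² = -9*(-7)² = -9*49 = -441)
F(-3)*3352 = -441*3352 = -1478232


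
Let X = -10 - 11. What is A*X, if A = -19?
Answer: 399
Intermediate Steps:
X = -21
A*X = -19*(-21) = 399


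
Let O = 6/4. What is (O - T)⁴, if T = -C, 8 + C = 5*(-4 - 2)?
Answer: 28398241/16 ≈ 1.7749e+6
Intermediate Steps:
C = -38 (C = -8 + 5*(-4 - 2) = -8 + 5*(-6) = -8 - 30 = -38)
O = 3/2 (O = 6*(¼) = 3/2 ≈ 1.5000)
T = 38 (T = -1*(-38) = 38)
(O - T)⁴ = (3/2 - 1*38)⁴ = (3/2 - 38)⁴ = (-73/2)⁴ = 28398241/16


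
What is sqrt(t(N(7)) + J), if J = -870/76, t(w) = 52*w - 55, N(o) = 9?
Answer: sqrt(579842)/38 ≈ 20.039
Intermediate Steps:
t(w) = -55 + 52*w
J = -435/38 (J = -870*1/76 = -435/38 ≈ -11.447)
sqrt(t(N(7)) + J) = sqrt((-55 + 52*9) - 435/38) = sqrt((-55 + 468) - 435/38) = sqrt(413 - 435/38) = sqrt(15259/38) = sqrt(579842)/38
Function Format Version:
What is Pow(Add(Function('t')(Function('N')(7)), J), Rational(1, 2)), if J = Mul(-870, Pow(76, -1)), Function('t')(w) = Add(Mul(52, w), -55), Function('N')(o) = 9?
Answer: Mul(Rational(1, 38), Pow(579842, Rational(1, 2))) ≈ 20.039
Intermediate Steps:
Function('t')(w) = Add(-55, Mul(52, w))
J = Rational(-435, 38) (J = Mul(-870, Rational(1, 76)) = Rational(-435, 38) ≈ -11.447)
Pow(Add(Function('t')(Function('N')(7)), J), Rational(1, 2)) = Pow(Add(Add(-55, Mul(52, 9)), Rational(-435, 38)), Rational(1, 2)) = Pow(Add(Add(-55, 468), Rational(-435, 38)), Rational(1, 2)) = Pow(Add(413, Rational(-435, 38)), Rational(1, 2)) = Pow(Rational(15259, 38), Rational(1, 2)) = Mul(Rational(1, 38), Pow(579842, Rational(1, 2)))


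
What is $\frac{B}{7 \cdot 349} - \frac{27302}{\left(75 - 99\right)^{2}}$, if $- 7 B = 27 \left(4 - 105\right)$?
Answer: $- \frac{232660375}{4925088} \approx -47.24$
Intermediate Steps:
$B = \frac{2727}{7}$ ($B = - \frac{27 \left(4 - 105\right)}{7} = - \frac{27 \left(-101\right)}{7} = \left(- \frac{1}{7}\right) \left(-2727\right) = \frac{2727}{7} \approx 389.57$)
$\frac{B}{7 \cdot 349} - \frac{27302}{\left(75 - 99\right)^{2}} = \frac{2727}{7 \cdot 7 \cdot 349} - \frac{27302}{\left(75 - 99\right)^{2}} = \frac{2727}{7 \cdot 2443} - \frac{27302}{\left(-24\right)^{2}} = \frac{2727}{7} \cdot \frac{1}{2443} - \frac{27302}{576} = \frac{2727}{17101} - \frac{13651}{288} = - \frac{232660375}{4925088}$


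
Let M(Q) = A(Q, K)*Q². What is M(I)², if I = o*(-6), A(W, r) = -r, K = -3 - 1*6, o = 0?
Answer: 0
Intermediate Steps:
K = -9 (K = -3 - 6 = -9)
I = 0 (I = 0*(-6) = 0)
M(Q) = 9*Q² (M(Q) = (-1*(-9))*Q² = 9*Q²)
M(I)² = (9*0²)² = (9*0)² = 0² = 0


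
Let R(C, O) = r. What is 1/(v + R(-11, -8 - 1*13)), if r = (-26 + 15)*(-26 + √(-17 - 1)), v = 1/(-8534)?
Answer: 20829130082/6115750664497 + 2403362148*I*√2/6115750664497 ≈ 0.0034058 + 0.00055576*I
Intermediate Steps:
v = -1/8534 ≈ -0.00011718
r = 286 - 33*I*√2 (r = -11*(-26 + √(-18)) = -11*(-26 + 3*I*√2) = 286 - 33*I*√2 ≈ 286.0 - 46.669*I)
R(C, O) = 286 - 33*I*√2
1/(v + R(-11, -8 - 1*13)) = 1/(-1/8534 + (286 - 33*I*√2)) = 1/(2440723/8534 - 33*I*√2)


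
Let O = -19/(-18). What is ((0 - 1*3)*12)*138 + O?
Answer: -89405/18 ≈ -4966.9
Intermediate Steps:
O = 19/18 (O = -19*(-1/18) = 19/18 ≈ 1.0556)
((0 - 1*3)*12)*138 + O = ((0 - 1*3)*12)*138 + 19/18 = ((0 - 3)*12)*138 + 19/18 = -3*12*138 + 19/18 = -36*138 + 19/18 = -4968 + 19/18 = -89405/18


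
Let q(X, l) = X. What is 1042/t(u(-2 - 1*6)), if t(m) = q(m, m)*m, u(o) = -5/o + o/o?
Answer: 66688/169 ≈ 394.60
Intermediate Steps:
u(o) = 1 - 5/o (u(o) = -5/o + 1 = 1 - 5/o)
t(m) = m² (t(m) = m*m = m²)
1042/t(u(-2 - 1*6)) = 1042/(((-5 + (-2 - 1*6))/(-2 - 1*6))²) = 1042/(((-5 + (-2 - 6))/(-2 - 6))²) = 1042/(((-5 - 8)/(-8))²) = 1042/((-⅛*(-13))²) = 1042/((13/8)²) = 1042/(169/64) = 1042*(64/169) = 66688/169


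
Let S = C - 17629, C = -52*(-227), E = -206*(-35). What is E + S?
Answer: 1385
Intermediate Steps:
E = 7210
C = 11804
S = -5825 (S = 11804 - 17629 = -5825)
E + S = 7210 - 5825 = 1385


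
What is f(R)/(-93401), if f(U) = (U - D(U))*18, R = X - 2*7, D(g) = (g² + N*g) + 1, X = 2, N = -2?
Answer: 3258/93401 ≈ 0.034882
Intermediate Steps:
D(g) = 1 + g² - 2*g (D(g) = (g² - 2*g) + 1 = 1 + g² - 2*g)
R = -12 (R = 2 - 2*7 = 2 - 14 = -12)
f(U) = -18 - 18*U² + 54*U (f(U) = (U - (1 + U² - 2*U))*18 = (U + (-1 - U² + 2*U))*18 = (-1 - U² + 3*U)*18 = -18 - 18*U² + 54*U)
f(R)/(-93401) = (-18 - 18*(-12)² + 54*(-12))/(-93401) = (-18 - 18*144 - 648)*(-1/93401) = (-18 - 2592 - 648)*(-1/93401) = -3258*(-1/93401) = 3258/93401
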